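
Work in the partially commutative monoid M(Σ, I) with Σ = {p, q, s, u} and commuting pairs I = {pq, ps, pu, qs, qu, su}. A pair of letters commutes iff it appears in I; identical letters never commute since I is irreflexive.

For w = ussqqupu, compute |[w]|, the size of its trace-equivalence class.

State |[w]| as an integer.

piece 0:u — minimal
piece 1:s — minimal
piece 2:s rests on {1:s}
piece 3:q — minimal
piece 4:q rests on {3:q}
piece 5:u rests on {0:u}
piece 6:p — minimal
piece 7:u rests on {5:u}
minimal pieces: {0:u, 1:s, 3:q, 6:p}
ways to finish when only these pieces remain (= sum over removing one remaining piece with nothing left below it):
  1 left: {2}→1  {4}→1  {6}→1  {7}→1
  2 left: {1,2}→1  {2,4}→2  {2,6}→2  {2,7}→2  {3,4}→1  {4,6}→2  {4,7}→2  {5,7}→1  {6,7}→2
  3 left: {0,5,7}→1  {1,2,4}→3  {1,2,6}→3  {1,2,7}→3  {2,3,4}→3  {2,4,6}→6  {2,4,7}→6  {2,5,7}→3  {2,6,7}→6  {3,4,6}→3  {3,4,7}→3  {4,5,7}→3  {4,6,7}→6  {5,6,7}→3
  4 left: {0,2,5,7}→4  {0,4,5,7}→4  {0,5,6,7}→4  {1,2,3,4}→6  {1,2,4,6}→12  {1,2,4,7}→12  {1,2,5,7}→6  {1,2,6,7}→12  {2,3,4,6}→12  {2,3,4,7}→12  {2,4,5,7}→12  {2,4,6,7}→24  {2,5,6,7}→12  {3,4,5,7}→6  {3,4,6,7}→12  {4,5,6,7}→12
  5 left: {0,1,2,5,7}→10  {0,2,4,5,7}→20  {0,2,5,6,7}→20  {0,3,4,5,7}→10  {0,4,5,6,7}→20  {1,2,3,4,6}→30  {1,2,3,4,7}→30  {1,2,4,5,7}→30  {1,2,4,6,7}→60  {1,2,5,6,7}→30  {2,3,4,5,7}→30  {2,3,4,6,7}→60  {2,4,5,6,7}→60  {3,4,5,6,7}→30
  6 left: {0,1,2,4,5,7}→60  {0,1,2,5,6,7}→60  {0,2,3,4,5,7}→60  {0,2,4,5,6,7}→120  {0,3,4,5,6,7}→60  {1,2,3,4,5,7}→90  {1,2,3,4,6,7}→180  {1,2,4,5,6,7}→180  {2,3,4,5,6,7}→180
  placing 0:u first → 630 extensions
  placing 1:s first → 420 extensions
  placing 3:q first → 420 extensions
  placing 6:p first → 210 extensions
total linear extensions = 1680

1680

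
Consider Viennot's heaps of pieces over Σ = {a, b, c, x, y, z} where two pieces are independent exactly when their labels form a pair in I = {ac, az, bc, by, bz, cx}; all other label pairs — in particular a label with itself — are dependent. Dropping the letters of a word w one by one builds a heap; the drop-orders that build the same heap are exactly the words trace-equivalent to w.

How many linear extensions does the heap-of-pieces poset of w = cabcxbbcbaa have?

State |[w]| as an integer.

165

drop 0:c onto floor
drop 1:a onto floor
drop 2:b onto {1:a}
drop 3:c onto {0:c}
drop 4:x onto {2:b}
drop 5:b onto {4:x}
drop 6:b onto {5:b}
drop 7:c onto {3:c}
drop 8:b onto {6:b}
drop 9:a onto {8:b}
drop 10:a onto {9:a}
ground layer = {0:c, 1:a}
drop-orders for the pieces not yet dropped (sum over which currently-grounded one goes next):
  1 to go: {7} 1  {10} 1
  2 to go: {3,7} 1  {7,10} 2  {9,10} 1
  3 to go: {0,3,7} 1  {3,7,10} 3  {7,9,10} 3  {8,9,10} 1
  4 to go: {0,3,7,10} 4  {3,7,9,10} 6  {6,8,9,10} 1  {7,8,9,10} 4
  5 to go: {0,3,7,9,10} 10  {3,7,8,9,10} 10  {5,6,8,9,10} 1  {6,7,8,9,10} 5
  6 to go: {0,3,7,8,9,10} 20  {3,6,7,8,9,10} 15  {4,5,6,8,9,10} 1  {5,6,7,8,9,10} 6
  7 to go: {0,3,6,7,8,9,10} 35  {2,4,5,6,8,9,10} 1  {3,5,6,7,8,9,10} 21  {4,5,6,7,8,9,10} 7
  8 to go: {0,3,5,6,7,8,9,10} 56  {1,2,4,5,6,8,9,10} 1  {2,4,5,6,7,8,9,10} 8  {3,4,5,6,7,8,9,10} 28
  9 to go: {0,3,4,5,6,7,8,9,10} 84  {1,2,4,5,6,7,8,9,10} 9  {2,3,4,5,6,7,8,9,10} 36
  if 0:c drops first: 45 orders
  if 1:a drops first: 120 orders
heap linearizations: 165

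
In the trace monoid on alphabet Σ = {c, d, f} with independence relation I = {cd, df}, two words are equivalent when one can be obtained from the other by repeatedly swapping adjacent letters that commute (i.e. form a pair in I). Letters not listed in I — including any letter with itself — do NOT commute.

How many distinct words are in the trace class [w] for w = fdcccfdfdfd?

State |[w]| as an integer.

330

piece 0:f — minimal
piece 1:d — minimal
piece 2:c rests on {0:f}
piece 3:c rests on {2:c}
piece 4:c rests on {3:c}
piece 5:f rests on {4:c}
piece 6:d rests on {1:d}
piece 7:f rests on {5:f}
piece 8:d rests on {6:d}
piece 9:f rests on {7:f}
piece 10:d rests on {8:d}
minimal pieces: {0:f, 1:d}
ways to finish when only these pieces remain (= sum over removing one remaining piece with nothing left below it):
  1 left: {9}→1  {10}→1
  2 left: {7,9}→1  {8,10}→1  {9,10}→2
  3 left: {5,7,9}→1  {6,8,10}→1  {7,9,10}→3  {8,9,10}→3
  4 left: {1,6,8,10}→1  {4,5,7,9}→1  {5,7,9,10}→4  {6,8,9,10}→4  {7,8,9,10}→6
  5 left: {1,6,8,9,10}→5  {3,4,5,7,9}→1  {4,5,7,9,10}→5  {5,7,8,9,10}→10  {6,7,8,9,10}→10
  6 left: {1,6,7,8,9,10}→15  {2,3,4,5,7,9}→1  {3,4,5,7,9,10}→6  {4,5,7,8,9,10}→15  {5,6,7,8,9,10}→20
  7 left: {0,2,3,4,5,7,9}→1  {1,5,6,7,8,9,10}→35  {2,3,4,5,7,9,10}→7  {3,4,5,7,8,9,10}→21  {4,5,6,7,8,9,10}→35
  8 left: {0,2,3,4,5,7,9,10}→8  {1,4,5,6,7,8,9,10}→70  {2,3,4,5,7,8,9,10}→28  {3,4,5,6,7,8,9,10}→56
  9 left: {0,2,3,4,5,7,8,9,10}→36  {1,3,4,5,6,7,8,9,10}→126  {2,3,4,5,6,7,8,9,10}→84
  placing 0:f first → 210 extensions
  placing 1:d first → 120 extensions
total linear extensions = 330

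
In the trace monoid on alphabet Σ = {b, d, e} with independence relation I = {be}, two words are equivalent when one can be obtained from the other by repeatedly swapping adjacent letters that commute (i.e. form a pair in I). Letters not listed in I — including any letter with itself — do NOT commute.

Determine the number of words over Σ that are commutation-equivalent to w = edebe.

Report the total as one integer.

3

drop 0:e onto floor
drop 1:d onto {0:e}
drop 2:e onto {1:d}
drop 3:b onto {1:d}
drop 4:e onto {2:e}
ground layer = {0:e}
drop-orders for the pieces not yet dropped (sum over which currently-grounded one goes next):
  1 to go: {3} 1  {4} 1
  2 to go: {2,4} 1  {3,4} 2
  3 to go: {2,3,4} 3
  if 0:e drops first: 3 orders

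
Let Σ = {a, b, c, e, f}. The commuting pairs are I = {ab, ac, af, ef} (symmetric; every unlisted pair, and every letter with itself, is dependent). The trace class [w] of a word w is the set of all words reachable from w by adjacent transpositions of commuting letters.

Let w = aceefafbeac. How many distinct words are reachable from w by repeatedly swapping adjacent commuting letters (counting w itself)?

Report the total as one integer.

piece 0:a — minimal
piece 1:c — minimal
piece 2:e rests on {0:a, 1:c}
piece 3:e rests on {2:e}
piece 4:f rests on {1:c}
piece 5:a rests on {3:e}
piece 6:f rests on {4:f}
piece 7:b rests on {3:e, 6:f}
piece 8:e rests on {5:a, 7:b}
piece 9:a rests on {8:e}
piece 10:c rests on {8:e}
minimal pieces: {0:a, 1:c}
ways to finish when only these pieces remain (= sum over removing one remaining piece with nothing left below it):
  1 left: {9}→1  {10}→1
  2 left: {9,10}→2
  3 left: {8,9,10}→2
  4 left: {5,8,9,10}→2  {7,8,9,10}→2
  5 left: {5,7,8,9,10}→4  {6,7,8,9,10}→2
  6 left: {3,5,7,8,9,10}→4  {4,6,7,8,9,10}→2  {5,6,7,8,9,10}→6
  7 left: {2,3,5,7,8,9,10}→4  {3,5,6,7,8,9,10}→10  {4,5,6,7,8,9,10}→8
  8 left: {0,2,3,5,7,8,9,10}→4  {2,3,5,6,7,8,9,10}→14  {3,4,5,6,7,8,9,10}→18
  9 left: {0,2,3,5,6,7,8,9,10}→18  {2,3,4,5,6,7,8,9,10}→32
  placing 0:a first → 32 extensions
  placing 1:c first → 50 extensions
total linear extensions = 82

82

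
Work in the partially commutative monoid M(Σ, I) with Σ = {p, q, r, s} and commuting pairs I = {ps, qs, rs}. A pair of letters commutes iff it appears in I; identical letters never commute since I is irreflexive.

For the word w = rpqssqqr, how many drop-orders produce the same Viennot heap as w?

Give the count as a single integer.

28

0(r) covers ∅
1(p) covers 0:r
2(q) covers 1:p
3(s) covers ∅
4(s) covers 3:s
5(q) covers 2:q
6(q) covers 5:q
7(r) covers 6:q
floor of heap: 0:r, 3:s
completions by unplaced set U, small U first (add the entries for U minus each lowest piece of U):
  |U|=1: {4}:1  {7}:1
  |U|=2: {3,4}:1  {4,7}:2  {6,7}:1
  |U|=3: {3,4,7}:3  {4,6,7}:3  {5,6,7}:1
  |U|=4: {2,5,6,7}:1  {3,4,6,7}:6  {4,5,6,7}:4
  |U|=5: {1,2,5,6,7}:1  {2,4,5,6,7}:5  {3,4,5,6,7}:10
  |U|=6: {0,1,2,5,6,7}:1  {1,2,4,5,6,7}:6  {2,3,4,5,6,7}:15
  start at 0(r): 21
  start at 3(s): 7
sum over floor = 28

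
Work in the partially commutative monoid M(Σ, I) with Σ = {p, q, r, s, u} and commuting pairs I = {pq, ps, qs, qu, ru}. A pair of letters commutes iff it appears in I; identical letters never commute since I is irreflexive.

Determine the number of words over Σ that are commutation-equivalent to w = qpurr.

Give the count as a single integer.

drop 0:q onto floor
drop 1:p onto floor
drop 2:u onto {1:p}
drop 3:r onto {0:q, 1:p}
drop 4:r onto {3:r}
ground layer = {0:q, 1:p}
drop-orders for the pieces not yet dropped (sum over which currently-grounded one goes next):
  1 to go: {2} 1  {4} 1
  2 to go: {2,4} 2  {3,4} 1
  3 to go: {0,3,4} 1  {2,3,4} 3
  if 0:q drops first: 3 orders
  if 1:p drops first: 4 orders
heap linearizations: 7

7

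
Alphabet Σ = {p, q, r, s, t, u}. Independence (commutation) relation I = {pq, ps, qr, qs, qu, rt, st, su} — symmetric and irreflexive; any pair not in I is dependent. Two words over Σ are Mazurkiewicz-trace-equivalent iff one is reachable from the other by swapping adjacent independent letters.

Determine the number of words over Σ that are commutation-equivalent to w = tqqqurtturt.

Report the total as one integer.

36

#0=t has no predecessor
#1=q depends on [0:t]
#2=q depends on [1:q]
#3=q depends on [2:q]
#4=u depends on [0:t]
#5=r depends on [4:u]
#6=t depends on [3:q, 4:u]
#7=t depends on [6:t]
#8=u depends on [5:r, 7:t]
#9=r depends on [8:u]
#10=t depends on [8:u]
sources: [0:t]
N(rest) = Σ N(rest − s) over sources s of rest; N(one piece) = 1:
  size 1 → [9]=1  [10]=1
  size 2 → [9,10]=2
  size 3 → [8,9,10]=2
  size 4 → [5,8,9,10]=2  [7,8,9,10]=2
  size 5 → [5,7,8,9,10]=4  [6,7,8,9,10]=2
  size 6 → [3,6,7,8,9,10]=2  [5,6,7,8,9,10]=6
  size 7 → [2,3,6,7,8,9,10]=2  [3,5,6,7,8,9,10]=8  [4,5,6,7,8,9,10]=6
  size 8 → [1,2,3,6,7,8,9,10]=2  [2,3,5,6,7,8,9,10]=10  [3,4,5,6,7,8,9,10]=14
  size 9 → [1,2,3,5,6,7,8,9,10]=12  [2,3,4,5,6,7,8,9,10]=24
  first=0(t) contributes 36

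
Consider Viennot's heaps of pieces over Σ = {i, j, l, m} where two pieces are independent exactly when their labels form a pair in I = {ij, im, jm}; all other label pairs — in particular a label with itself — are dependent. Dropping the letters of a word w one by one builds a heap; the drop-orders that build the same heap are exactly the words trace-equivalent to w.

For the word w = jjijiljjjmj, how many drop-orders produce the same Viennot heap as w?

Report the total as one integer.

drop 0:j onto floor
drop 1:j onto {0:j}
drop 2:i onto floor
drop 3:j onto {1:j}
drop 4:i onto {2:i}
drop 5:l onto {3:j, 4:i}
drop 6:j onto {5:l}
drop 7:j onto {6:j}
drop 8:j onto {7:j}
drop 9:m onto {5:l}
drop 10:j onto {8:j}
ground layer = {0:j, 2:i}
drop-orders for the pieces not yet dropped (sum over which currently-grounded one goes next):
  1 to go: {9} 1  {10} 1
  2 to go: {8,10} 1  {9,10} 2
  3 to go: {7,8,10} 1  {8,9,10} 3
  4 to go: {6,7,8,10} 1  {7,8,9,10} 4
  5 to go: {6,7,8,9,10} 5
  6 to go: {5,6,7,8,9,10} 5
  7 to go: {3,5,6,7,8,9,10} 5  {4,5,6,7,8,9,10} 5
  8 to go: {1,3,5,6,7,8,9,10} 5  {2,4,5,6,7,8,9,10} 5  {3,4,5,6,7,8,9,10} 10
  9 to go: {0,1,3,5,6,7,8,9,10} 5  {1,3,4,5,6,7,8,9,10} 15  {2,3,4,5,6,7,8,9,10} 15
  if 0:j drops first: 30 orders
  if 2:i drops first: 20 orders
heap linearizations: 50

50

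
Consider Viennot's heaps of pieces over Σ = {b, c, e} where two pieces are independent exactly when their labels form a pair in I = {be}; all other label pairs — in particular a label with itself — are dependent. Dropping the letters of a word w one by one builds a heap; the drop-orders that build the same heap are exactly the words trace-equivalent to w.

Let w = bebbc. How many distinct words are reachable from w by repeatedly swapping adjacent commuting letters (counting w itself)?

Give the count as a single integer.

0(b) covers ∅
1(e) covers ∅
2(b) covers 0:b
3(b) covers 2:b
4(c) covers 1:e, 3:b
floor of heap: 0:b, 1:e
completions by unplaced set U, small U first (add the entries for U minus each lowest piece of U):
  |U|=1: {4}:1
  |U|=2: {1,4}:1  {3,4}:1
  |U|=3: {1,3,4}:2  {2,3,4}:1
  start at 0(b): 3
  start at 1(e): 1
sum over floor = 4

4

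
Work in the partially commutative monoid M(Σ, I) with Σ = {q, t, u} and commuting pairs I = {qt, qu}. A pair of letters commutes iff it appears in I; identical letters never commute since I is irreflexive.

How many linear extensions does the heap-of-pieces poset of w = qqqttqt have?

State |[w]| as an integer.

0(q) covers ∅
1(q) covers 0:q
2(q) covers 1:q
3(t) covers ∅
4(t) covers 3:t
5(q) covers 2:q
6(t) covers 4:t
floor of heap: 0:q, 3:t
completions by unplaced set U, small U first (add the entries for U minus each lowest piece of U):
  |U|=1: {5}:1  {6}:1
  |U|=2: {2,5}:1  {4,6}:1  {5,6}:2
  |U|=3: {1,2,5}:1  {2,5,6}:3  {3,4,6}:1  {4,5,6}:3
  |U|=4: {0,1,2,5}:1  {1,2,5,6}:4  {2,4,5,6}:6  {3,4,5,6}:4
  |U|=5: {0,1,2,5,6}:5  {1,2,4,5,6}:10  {2,3,4,5,6}:10
  start at 0(q): 20
  start at 3(t): 15
sum over floor = 35

35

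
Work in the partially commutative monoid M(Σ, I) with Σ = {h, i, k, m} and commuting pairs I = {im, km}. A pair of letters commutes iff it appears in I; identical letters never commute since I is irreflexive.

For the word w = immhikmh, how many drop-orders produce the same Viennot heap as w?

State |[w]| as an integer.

piece 0:i — minimal
piece 1:m — minimal
piece 2:m rests on {1:m}
piece 3:h rests on {0:i, 2:m}
piece 4:i rests on {3:h}
piece 5:k rests on {4:i}
piece 6:m rests on {3:h}
piece 7:h rests on {5:k, 6:m}
minimal pieces: {0:i, 1:m}
ways to finish when only these pieces remain (= sum over removing one remaining piece with nothing left below it):
  1 left: {7}→1
  2 left: {5,7}→1  {6,7}→1
  3 left: {4,5,7}→1  {5,6,7}→2
  4 left: {4,5,6,7}→3
  5 left: {3,4,5,6,7}→3
  6 left: {0,3,4,5,6,7}→3  {2,3,4,5,6,7}→3
  placing 0:i first → 3 extensions
  placing 1:m first → 6 extensions
total linear extensions = 9

9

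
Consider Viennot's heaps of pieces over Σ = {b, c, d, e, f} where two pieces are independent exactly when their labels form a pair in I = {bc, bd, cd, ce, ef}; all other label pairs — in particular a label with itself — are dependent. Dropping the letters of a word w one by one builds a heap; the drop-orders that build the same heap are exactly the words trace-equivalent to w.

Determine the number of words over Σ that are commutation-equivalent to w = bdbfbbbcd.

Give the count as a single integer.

drop 0:b onto floor
drop 1:d onto floor
drop 2:b onto {0:b}
drop 3:f onto {1:d, 2:b}
drop 4:b onto {3:f}
drop 5:b onto {4:b}
drop 6:b onto {5:b}
drop 7:c onto {3:f}
drop 8:d onto {3:f}
ground layer = {0:b, 1:d}
drop-orders for the pieces not yet dropped (sum over which currently-grounded one goes next):
  1 to go: {6} 1  {7} 1  {8} 1
  2 to go: {5,6} 1  {6,7} 2  {6,8} 2  {7,8} 2
  3 to go: {4,5,6} 1  {5,6,7} 3  {5,6,8} 3  {6,7,8} 6
  4 to go: {4,5,6,7} 4  {4,5,6,8} 4  {5,6,7,8} 12
  5 to go: {4,5,6,7,8} 20
  6 to go: {3,4,5,6,7,8} 20
  7 to go: {1,3,4,5,6,7,8} 20  {2,3,4,5,6,7,8} 20
  if 0:b drops first: 40 orders
  if 1:d drops first: 20 orders
heap linearizations: 60

60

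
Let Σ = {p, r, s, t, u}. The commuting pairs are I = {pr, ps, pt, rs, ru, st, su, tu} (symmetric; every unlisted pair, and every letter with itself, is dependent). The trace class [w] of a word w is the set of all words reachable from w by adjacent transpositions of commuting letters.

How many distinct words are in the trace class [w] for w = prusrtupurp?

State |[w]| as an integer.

2310

piece 0:p — minimal
piece 1:r — minimal
piece 2:u rests on {0:p}
piece 3:s — minimal
piece 4:r rests on {1:r}
piece 5:t rests on {4:r}
piece 6:u rests on {2:u}
piece 7:p rests on {6:u}
piece 8:u rests on {7:p}
piece 9:r rests on {5:t}
piece 10:p rests on {8:u}
minimal pieces: {0:p, 1:r, 3:s}
ways to finish when only these pieces remain (= sum over removing one remaining piece with nothing left below it):
  1 left: {3}→1  {9}→1  {10}→1
  2 left: {3,9}→2  {3,10}→2  {5,9}→1  {8,10}→1  {9,10}→2
  3 left: {3,5,9}→3  {3,8,10}→3  {3,9,10}→6  {4,5,9}→1  {5,9,10}→3  {7,8,10}→1  {8,9,10}→3
  4 left: {1,4,5,9}→1  {3,4,5,9}→4  {3,5,9,10}→12  {3,7,8,10}→4  {3,8,9,10}→12  {4,5,9,10}→4  {5,8,9,10}→6  {6,7,8,10}→1  {7,8,9,10}→4
  5 left: {1,3,4,5,9}→5  {1,4,5,9,10}→5  {2,6,7,8,10}→1  {3,4,5,9,10}→20  {3,5,8,9,10}→30  {3,6,7,8,10}→5  {3,7,8,9,10}→20  {4,5,8,9,10}→10  {5,7,8,9,10}→10  {6,7,8,9,10}→5
  6 left: {0,2,6,7,8,10}→1  {1,3,4,5,9,10}→30  {1,4,5,8,9,10}→15  {2,3,6,7,8,10}→6  {2,6,7,8,9,10}→6  {3,4,5,8,9,10}→60  {3,5,7,8,9,10}→60  {3,6,7,8,9,10}→30  {4,5,7,8,9,10}→20  {5,6,7,8,9,10}→15
  7 left: {0,2,3,6,7,8,10}→7  {0,2,6,7,8,9,10}→7  {1,3,4,5,8,9,10}→105  {1,4,5,7,8,9,10}→35  {2,3,6,7,8,9,10}→42  {2,5,6,7,8,9,10}→21  {3,4,5,7,8,9,10}→140  {3,5,6,7,8,9,10}→105  {4,5,6,7,8,9,10}→35
  8 left: {0,2,3,6,7,8,9,10}→56  {0,2,5,6,7,8,9,10}→28  {1,3,4,5,7,8,9,10}→280  {1,4,5,6,7,8,9,10}→70  {2,3,5,6,7,8,9,10}→168  {2,4,5,6,7,8,9,10}→56  {3,4,5,6,7,8,9,10}→280
  9 left: {0,2,3,5,6,7,8,9,10}→252  {0,2,4,5,6,7,8,9,10}→84  {1,2,4,5,6,7,8,9,10}→126  {1,3,4,5,6,7,8,9,10}→630  {2,3,4,5,6,7,8,9,10}→504
  placing 0:p first → 1260 extensions
  placing 1:r first → 840 extensions
  placing 3:s first → 210 extensions
total linear extensions = 2310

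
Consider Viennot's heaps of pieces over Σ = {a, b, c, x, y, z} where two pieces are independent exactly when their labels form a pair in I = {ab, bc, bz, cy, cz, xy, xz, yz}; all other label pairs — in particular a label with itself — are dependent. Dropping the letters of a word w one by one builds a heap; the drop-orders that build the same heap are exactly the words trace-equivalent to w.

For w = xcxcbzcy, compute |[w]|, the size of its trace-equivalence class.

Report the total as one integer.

#0=x has no predecessor
#1=c depends on [0:x]
#2=x depends on [1:c]
#3=c depends on [2:x]
#4=b depends on [2:x]
#5=z has no predecessor
#6=c depends on [3:c]
#7=y depends on [4:b]
sources: [0:x, 5:z]
N(rest) = Σ N(rest − s) over sources s of rest; N(one piece) = 1:
  size 1 → [5]=1  [6]=1  [7]=1
  size 2 → [3,6]=1  [4,7]=1  [5,6]=2  [5,7]=2  [6,7]=2
  size 3 → [3,5,6]=3  [3,6,7]=3  [4,5,7]=3  [4,6,7]=3  [5,6,7]=6
  size 4 → [3,4,6,7]=6  [3,5,6,7]=12  [4,5,6,7]=12
  size 5 → [2,3,4,6,7]=6  [3,4,5,6,7]=30
  size 6 → [1,2,3,4,6,7]=6  [2,3,4,5,6,7]=36
  first=0(x) contributes 42
  first=5(z) contributes 6
|[w]| = 48

48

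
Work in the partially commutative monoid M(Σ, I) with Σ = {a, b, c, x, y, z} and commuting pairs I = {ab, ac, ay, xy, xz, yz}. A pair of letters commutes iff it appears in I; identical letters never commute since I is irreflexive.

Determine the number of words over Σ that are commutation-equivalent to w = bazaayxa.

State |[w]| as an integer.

13

drop 0:b onto floor
drop 1:a onto floor
drop 2:z onto {0:b, 1:a}
drop 3:a onto {2:z}
drop 4:a onto {3:a}
drop 5:y onto {0:b}
drop 6:x onto {4:a}
drop 7:a onto {6:x}
ground layer = {0:b, 1:a}
drop-orders for the pieces not yet dropped (sum over which currently-grounded one goes next):
  1 to go: {5} 1  {7} 1
  2 to go: {5,7} 2  {6,7} 1
  3 to go: {4,6,7} 1  {5,6,7} 3
  4 to go: {3,4,6,7} 1  {4,5,6,7} 4
  5 to go: {2,3,4,6,7} 1  {3,4,5,6,7} 5
  6 to go: {1,2,3,4,6,7} 1  {2,3,4,5,6,7} 6
  if 0:b drops first: 7 orders
  if 1:a drops first: 6 orders
heap linearizations: 13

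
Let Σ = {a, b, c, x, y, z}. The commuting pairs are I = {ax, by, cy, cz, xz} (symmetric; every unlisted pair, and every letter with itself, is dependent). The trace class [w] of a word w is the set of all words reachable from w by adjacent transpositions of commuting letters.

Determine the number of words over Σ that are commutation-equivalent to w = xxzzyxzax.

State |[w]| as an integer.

36

drop 0:x onto floor
drop 1:x onto {0:x}
drop 2:z onto floor
drop 3:z onto {2:z}
drop 4:y onto {1:x, 3:z}
drop 5:x onto {4:y}
drop 6:z onto {4:y}
drop 7:a onto {6:z}
drop 8:x onto {5:x}
ground layer = {0:x, 2:z}
drop-orders for the pieces not yet dropped (sum over which currently-grounded one goes next):
  1 to go: {7} 1  {8} 1
  2 to go: {5,8} 1  {6,7} 1  {7,8} 2
  3 to go: {5,7,8} 3  {6,7,8} 3
  4 to go: {5,6,7,8} 6
  5 to go: {4,5,6,7,8} 6
  6 to go: {1,4,5,6,7,8} 6  {3,4,5,6,7,8} 6
  7 to go: {0,1,4,5,6,7,8} 6  {1,3,4,5,6,7,8} 12  {2,3,4,5,6,7,8} 6
  if 0:x drops first: 18 orders
  if 2:z drops first: 18 orders
heap linearizations: 36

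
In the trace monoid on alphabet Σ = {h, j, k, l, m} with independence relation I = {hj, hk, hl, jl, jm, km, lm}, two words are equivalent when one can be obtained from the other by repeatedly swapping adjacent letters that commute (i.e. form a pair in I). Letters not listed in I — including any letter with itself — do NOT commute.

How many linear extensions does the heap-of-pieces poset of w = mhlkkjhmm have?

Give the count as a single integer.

126

piece 0:m — minimal
piece 1:h rests on {0:m}
piece 2:l — minimal
piece 3:k rests on {2:l}
piece 4:k rests on {3:k}
piece 5:j rests on {4:k}
piece 6:h rests on {1:h}
piece 7:m rests on {6:h}
piece 8:m rests on {7:m}
minimal pieces: {0:m, 2:l}
ways to finish when only these pieces remain (= sum over removing one remaining piece with nothing left below it):
  1 left: {5}→1  {8}→1
  2 left: {4,5}→1  {5,8}→2  {7,8}→1
  3 left: {3,4,5}→1  {4,5,8}→3  {5,7,8}→3  {6,7,8}→1
  4 left: {1,6,7,8}→1  {2,3,4,5}→1  {3,4,5,8}→4  {4,5,7,8}→6  {5,6,7,8}→4
  5 left: {0,1,6,7,8}→1  {1,5,6,7,8}→5  {2,3,4,5,8}→5  {3,4,5,7,8}→10  {4,5,6,7,8}→10
  6 left: {0,1,5,6,7,8}→6  {1,4,5,6,7,8}→15  {2,3,4,5,7,8}→15  {3,4,5,6,7,8}→20
  7 left: {0,1,4,5,6,7,8}→21  {1,3,4,5,6,7,8}→35  {2,3,4,5,6,7,8}→35
  placing 0:m first → 70 extensions
  placing 2:l first → 56 extensions
total linear extensions = 126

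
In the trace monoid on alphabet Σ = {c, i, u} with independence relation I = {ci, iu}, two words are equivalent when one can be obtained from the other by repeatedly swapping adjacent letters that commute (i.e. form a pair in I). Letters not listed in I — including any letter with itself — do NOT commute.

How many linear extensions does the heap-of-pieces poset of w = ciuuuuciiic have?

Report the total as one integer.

piece 0:c — minimal
piece 1:i — minimal
piece 2:u rests on {0:c}
piece 3:u rests on {2:u}
piece 4:u rests on {3:u}
piece 5:u rests on {4:u}
piece 6:c rests on {5:u}
piece 7:i rests on {1:i}
piece 8:i rests on {7:i}
piece 9:i rests on {8:i}
piece 10:c rests on {6:c}
minimal pieces: {0:c, 1:i}
ways to finish when only these pieces remain (= sum over removing one remaining piece with nothing left below it):
  1 left: {9}→1  {10}→1
  2 left: {6,10}→1  {8,9}→1  {9,10}→2
  3 left: {5,6,10}→1  {6,9,10}→3  {7,8,9}→1  {8,9,10}→3
  4 left: {1,7,8,9}→1  {4,5,6,10}→1  {5,6,9,10}→4  {6,8,9,10}→6  {7,8,9,10}→4
  5 left: {1,7,8,9,10}→5  {3,4,5,6,10}→1  {4,5,6,9,10}→5  {5,6,8,9,10}→10  {6,7,8,9,10}→10
  6 left: {1,6,7,8,9,10}→15  {2,3,4,5,6,10}→1  {3,4,5,6,9,10}→6  {4,5,6,8,9,10}→15  {5,6,7,8,9,10}→20
  7 left: {0,2,3,4,5,6,10}→1  {1,5,6,7,8,9,10}→35  {2,3,4,5,6,9,10}→7  {3,4,5,6,8,9,10}→21  {4,5,6,7,8,9,10}→35
  8 left: {0,2,3,4,5,6,9,10}→8  {1,4,5,6,7,8,9,10}→70  {2,3,4,5,6,8,9,10}→28  {3,4,5,6,7,8,9,10}→56
  9 left: {0,2,3,4,5,6,8,9,10}→36  {1,3,4,5,6,7,8,9,10}→126  {2,3,4,5,6,7,8,9,10}→84
  placing 0:c first → 210 extensions
  placing 1:i first → 120 extensions
total linear extensions = 330

330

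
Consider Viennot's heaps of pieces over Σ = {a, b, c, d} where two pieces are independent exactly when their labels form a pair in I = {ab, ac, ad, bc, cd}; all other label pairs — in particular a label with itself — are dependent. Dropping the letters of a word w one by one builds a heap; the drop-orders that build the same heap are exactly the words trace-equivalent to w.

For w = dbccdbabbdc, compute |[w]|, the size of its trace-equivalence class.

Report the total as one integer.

1320

#0=d has no predecessor
#1=b depends on [0:d]
#2=c has no predecessor
#3=c depends on [2:c]
#4=d depends on [1:b]
#5=b depends on [4:d]
#6=a has no predecessor
#7=b depends on [5:b]
#8=b depends on [7:b]
#9=d depends on [8:b]
#10=c depends on [3:c]
sources: [0:d, 2:c, 6:a]
N(rest) = Σ N(rest − s) over sources s of rest; N(one piece) = 1:
  size 1 → [6]=1  [9]=1  [10]=1
  size 2 → [3,10]=1  [6,9]=2  [6,10]=2  [8,9]=1  [9,10]=2
  size 3 → [2,3,10]=1  [3,6,10]=3  [3,9,10]=3  [6,8,9]=3  [6,9,10]=6  [7,8,9]=1  [8,9,10]=3
  size 4 → [2,3,6,10]=4  [2,3,9,10]=4  [3,6,9,10]=12  [3,8,9,10]=6  [5,7,8,9]=1  [6,7,8,9]=4  [6,8,9,10]=12  [7,8,9,10]=4
  size 5 → [2,3,6,9,10]=20  [2,3,8,9,10]=10  [3,6,8,9,10]=30  [3,7,8,9,10]=10  [4,5,7,8,9]=1  [5,6,7,8,9]=5  [5,7,8,9,10]=5  [6,7,8,9,10]=20
  size 6 → [1,4,5,7,8,9]=1  [2,3,6,8,9,10]=60  [2,3,7,8,9,10]=20  [3,5,7,8,9,10]=15  [3,6,7,8,9,10]=60  [4,5,6,7,8,9]=6  [4,5,7,8,9,10]=6  [5,6,7,8,9,10]=30
  size 7 → [0,1,4,5,7,8,9]=1  [1,4,5,6,7,8,9]=7  [1,4,5,7,8,9,10]=7  [2,3,5,7,8,9,10]=35  [2,3,6,7,8,9,10]=140  [3,4,5,7,8,9,10]=21  [3,5,6,7,8,9,10]=105  [4,5,6,7,8,9,10]=42
  size 8 → [0,1,4,5,6,7,8,9]=8  [0,1,4,5,7,8,9,10]=8  [1,3,4,5,7,8,9,10]=28  [1,4,5,6,7,8,9,10]=56  [2,3,4,5,7,8,9,10]=56  [2,3,5,6,7,8,9,10]=280  [3,4,5,6,7,8,9,10]=168
  size 9 → [0,1,3,4,5,7,8,9,10]=36  [0,1,4,5,6,7,8,9,10]=72  [1,2,3,4,5,7,8,9,10]=84  [1,3,4,5,6,7,8,9,10]=252  [2,3,4,5,6,7,8,9,10]=504
  first=0(d) contributes 840
  first=2(c) contributes 360
  first=6(a) contributes 120
|[w]| = 1320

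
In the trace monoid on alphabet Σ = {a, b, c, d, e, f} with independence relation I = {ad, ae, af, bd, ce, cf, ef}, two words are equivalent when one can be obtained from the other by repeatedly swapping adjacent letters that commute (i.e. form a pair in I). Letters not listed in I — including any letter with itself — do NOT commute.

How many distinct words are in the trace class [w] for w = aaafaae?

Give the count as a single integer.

42

0(a) covers ∅
1(a) covers 0:a
2(a) covers 1:a
3(f) covers ∅
4(a) covers 2:a
5(a) covers 4:a
6(e) covers ∅
floor of heap: 0:a, 3:f, 6:e
completions by unplaced set U, small U first (add the entries for U minus each lowest piece of U):
  |U|=1: {3}:1  {5}:1  {6}:1
  |U|=2: {3,5}:2  {3,6}:2  {4,5}:1  {5,6}:2
  |U|=3: {2,4,5}:1  {3,4,5}:3  {3,5,6}:6  {4,5,6}:3
  |U|=4: {1,2,4,5}:1  {2,3,4,5}:4  {2,4,5,6}:4  {3,4,5,6}:12
  |U|=5: {0,1,2,4,5}:1  {1,2,3,4,5}:5  {1,2,4,5,6}:5  {2,3,4,5,6}:20
  start at 0(a): 30
  start at 3(f): 6
  start at 6(e): 6
sum over floor = 42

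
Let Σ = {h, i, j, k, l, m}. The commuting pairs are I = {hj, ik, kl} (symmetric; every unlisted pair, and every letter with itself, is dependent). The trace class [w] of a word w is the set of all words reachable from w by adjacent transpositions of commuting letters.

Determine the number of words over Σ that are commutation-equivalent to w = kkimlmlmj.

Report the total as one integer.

#0=k has no predecessor
#1=k depends on [0:k]
#2=i has no predecessor
#3=m depends on [1:k, 2:i]
#4=l depends on [3:m]
#5=m depends on [4:l]
#6=l depends on [5:m]
#7=m depends on [6:l]
#8=j depends on [7:m]
sources: [0:k, 2:i]
N(rest) = Σ N(rest − s) over sources s of rest; N(one piece) = 1:
  size 1 → [8]=1
  size 2 → [7,8]=1
  size 3 → [6,7,8]=1
  size 4 → [5,6,7,8]=1
  size 5 → [4,5,6,7,8]=1
  size 6 → [3,4,5,6,7,8]=1
  size 7 → [1,3,4,5,6,7,8]=1  [2,3,4,5,6,7,8]=1
  first=0(k) contributes 2
  first=2(i) contributes 1
|[w]| = 3

3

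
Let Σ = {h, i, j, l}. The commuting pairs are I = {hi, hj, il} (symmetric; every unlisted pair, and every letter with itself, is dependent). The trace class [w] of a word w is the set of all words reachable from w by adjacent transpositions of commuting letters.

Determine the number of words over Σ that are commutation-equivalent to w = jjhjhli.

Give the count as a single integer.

0(j) covers ∅
1(j) covers 0:j
2(h) covers ∅
3(j) covers 1:j
4(h) covers 2:h
5(l) covers 3:j, 4:h
6(i) covers 3:j
floor of heap: 0:j, 2:h
completions by unplaced set U, small U first (add the entries for U minus each lowest piece of U):
  |U|=1: {5}:1  {6}:1
  |U|=2: {4,5}:1  {5,6}:2
  |U|=3: {2,4,5}:1  {3,5,6}:2  {4,5,6}:3
  |U|=4: {1,3,5,6}:2  {2,4,5,6}:4  {3,4,5,6}:5
  |U|=5: {0,1,3,5,6}:2  {1,3,4,5,6}:7  {2,3,4,5,6}:9
  start at 0(j): 16
  start at 2(h): 9
sum over floor = 25

25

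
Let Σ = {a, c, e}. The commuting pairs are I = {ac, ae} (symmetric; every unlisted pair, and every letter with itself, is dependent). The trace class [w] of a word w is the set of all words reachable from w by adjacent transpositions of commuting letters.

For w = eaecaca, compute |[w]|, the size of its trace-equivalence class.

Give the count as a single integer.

0(e) covers ∅
1(a) covers ∅
2(e) covers 0:e
3(c) covers 2:e
4(a) covers 1:a
5(c) covers 3:c
6(a) covers 4:a
floor of heap: 0:e, 1:a
completions by unplaced set U, small U first (add the entries for U minus each lowest piece of U):
  |U|=1: {5}:1  {6}:1
  |U|=2: {3,5}:1  {4,6}:1  {5,6}:2
  |U|=3: {1,4,6}:1  {2,3,5}:1  {3,5,6}:3  {4,5,6}:3
  |U|=4: {0,2,3,5}:1  {1,4,5,6}:4  {2,3,5,6}:4  {3,4,5,6}:6
  |U|=5: {0,2,3,5,6}:5  {1,3,4,5,6}:10  {2,3,4,5,6}:10
  start at 0(e): 20
  start at 1(a): 15
sum over floor = 35

35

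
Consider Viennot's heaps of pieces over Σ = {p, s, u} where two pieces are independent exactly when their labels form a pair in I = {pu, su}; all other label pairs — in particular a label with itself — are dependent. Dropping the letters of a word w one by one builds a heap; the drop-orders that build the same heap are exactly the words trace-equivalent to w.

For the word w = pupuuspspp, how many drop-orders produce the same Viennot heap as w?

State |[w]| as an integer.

120

#0=p has no predecessor
#1=u has no predecessor
#2=p depends on [0:p]
#3=u depends on [1:u]
#4=u depends on [3:u]
#5=s depends on [2:p]
#6=p depends on [5:s]
#7=s depends on [6:p]
#8=p depends on [7:s]
#9=p depends on [8:p]
sources: [0:p, 1:u]
N(rest) = Σ N(rest − s) over sources s of rest; N(one piece) = 1:
  size 1 → [4]=1  [9]=1
  size 2 → [3,4]=1  [4,9]=2  [8,9]=1
  size 3 → [1,3,4]=1  [3,4,9]=3  [4,8,9]=3  [7,8,9]=1
  size 4 → [1,3,4,9]=4  [3,4,8,9]=6  [4,7,8,9]=4  [6,7,8,9]=1
  size 5 → [1,3,4,8,9]=10  [3,4,7,8,9]=10  [4,6,7,8,9]=5  [5,6,7,8,9]=1
  size 6 → [1,3,4,7,8,9]=20  [2,5,6,7,8,9]=1  [3,4,6,7,8,9]=15  [4,5,6,7,8,9]=6
  size 7 → [0,2,5,6,7,8,9]=1  [1,3,4,6,7,8,9]=35  [2,4,5,6,7,8,9]=7  [3,4,5,6,7,8,9]=21
  size 8 → [0,2,4,5,6,7,8,9]=8  [1,3,4,5,6,7,8,9]=56  [2,3,4,5,6,7,8,9]=28
  first=0(p) contributes 84
  first=1(u) contributes 36
|[w]| = 120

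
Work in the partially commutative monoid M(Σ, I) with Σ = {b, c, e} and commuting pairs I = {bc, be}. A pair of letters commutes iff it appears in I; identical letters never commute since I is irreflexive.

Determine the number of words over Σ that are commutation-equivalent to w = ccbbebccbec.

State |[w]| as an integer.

drop 0:c onto floor
drop 1:c onto {0:c}
drop 2:b onto floor
drop 3:b onto {2:b}
drop 4:e onto {1:c}
drop 5:b onto {3:b}
drop 6:c onto {4:e}
drop 7:c onto {6:c}
drop 8:b onto {5:b}
drop 9:e onto {7:c}
drop 10:c onto {9:e}
ground layer = {0:c, 2:b}
drop-orders for the pieces not yet dropped (sum over which currently-grounded one goes next):
  1 to go: {8} 1  {10} 1
  2 to go: {5,8} 1  {8,10} 2  {9,10} 1
  3 to go: {3,5,8} 1  {5,8,10} 3  {7,9,10} 1  {8,9,10} 3
  4 to go: {2,3,5,8} 1  {3,5,8,10} 4  {5,8,9,10} 6  {6,7,9,10} 1  {7,8,9,10} 4
  5 to go: {2,3,5,8,10} 5  {3,5,8,9,10} 10  {4,6,7,9,10} 1  {5,7,8,9,10} 10  {6,7,8,9,10} 5
  6 to go: {1,4,6,7,9,10} 1  {2,3,5,8,9,10} 15  {3,5,7,8,9,10} 20  {4,6,7,8,9,10} 6  {5,6,7,8,9,10} 15
  7 to go: {0,1,4,6,7,9,10} 1  {1,4,6,7,8,9,10} 7  {2,3,5,7,8,9,10} 35  {3,5,6,7,8,9,10} 35  {4,5,6,7,8,9,10} 21
  8 to go: {0,1,4,6,7,8,9,10} 8  {1,4,5,6,7,8,9,10} 28  {2,3,5,6,7,8,9,10} 70  {3,4,5,6,7,8,9,10} 56
  9 to go: {0,1,4,5,6,7,8,9,10} 36  {1,3,4,5,6,7,8,9,10} 84  {2,3,4,5,6,7,8,9,10} 126
  if 0:c drops first: 210 orders
  if 2:b drops first: 120 orders
heap linearizations: 330

330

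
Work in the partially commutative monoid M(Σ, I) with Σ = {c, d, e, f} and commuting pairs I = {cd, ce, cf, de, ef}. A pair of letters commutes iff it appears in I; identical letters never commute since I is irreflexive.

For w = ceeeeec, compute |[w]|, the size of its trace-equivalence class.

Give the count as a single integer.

#0=c has no predecessor
#1=e has no predecessor
#2=e depends on [1:e]
#3=e depends on [2:e]
#4=e depends on [3:e]
#5=e depends on [4:e]
#6=c depends on [0:c]
sources: [0:c, 1:e]
N(rest) = Σ N(rest − s) over sources s of rest; N(one piece) = 1:
  size 1 → [5]=1  [6]=1
  size 2 → [0,6]=1  [4,5]=1  [5,6]=2
  size 3 → [0,5,6]=3  [3,4,5]=1  [4,5,6]=3
  size 4 → [0,4,5,6]=6  [2,3,4,5]=1  [3,4,5,6]=4
  size 5 → [0,3,4,5,6]=10  [1,2,3,4,5]=1  [2,3,4,5,6]=5
  first=0(c) contributes 6
  first=1(e) contributes 15
|[w]| = 21

21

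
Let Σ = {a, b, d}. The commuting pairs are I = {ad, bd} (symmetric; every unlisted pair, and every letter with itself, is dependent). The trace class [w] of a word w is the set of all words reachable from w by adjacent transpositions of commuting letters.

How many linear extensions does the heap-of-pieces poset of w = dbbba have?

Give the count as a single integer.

#0=d has no predecessor
#1=b has no predecessor
#2=b depends on [1:b]
#3=b depends on [2:b]
#4=a depends on [3:b]
sources: [0:d, 1:b]
N(rest) = Σ N(rest − s) over sources s of rest; N(one piece) = 1:
  size 1 → [0]=1  [4]=1
  size 2 → [0,4]=2  [3,4]=1
  size 3 → [0,3,4]=3  [2,3,4]=1
  first=0(d) contributes 1
  first=1(b) contributes 4
|[w]| = 5

5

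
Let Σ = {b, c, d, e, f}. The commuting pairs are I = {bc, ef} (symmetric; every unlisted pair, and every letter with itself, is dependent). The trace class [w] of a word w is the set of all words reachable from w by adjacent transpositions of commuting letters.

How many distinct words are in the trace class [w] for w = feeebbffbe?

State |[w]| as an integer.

drop 0:f onto floor
drop 1:e onto floor
drop 2:e onto {1:e}
drop 3:e onto {2:e}
drop 4:b onto {0:f, 3:e}
drop 5:b onto {4:b}
drop 6:f onto {5:b}
drop 7:f onto {6:f}
drop 8:b onto {7:f}
drop 9:e onto {8:b}
ground layer = {0:f, 1:e}
drop-orders for the pieces not yet dropped (sum over which currently-grounded one goes next):
  1 to go: {9} 1
  2 to go: {8,9} 1
  3 to go: {7,8,9} 1
  4 to go: {6,7,8,9} 1
  5 to go: {5,6,7,8,9} 1
  6 to go: {4,5,6,7,8,9} 1
  7 to go: {0,4,5,6,7,8,9} 1  {3,4,5,6,7,8,9} 1
  8 to go: {0,3,4,5,6,7,8,9} 2  {2,3,4,5,6,7,8,9} 1
  if 0:f drops first: 1 orders
  if 1:e drops first: 3 orders
heap linearizations: 4

4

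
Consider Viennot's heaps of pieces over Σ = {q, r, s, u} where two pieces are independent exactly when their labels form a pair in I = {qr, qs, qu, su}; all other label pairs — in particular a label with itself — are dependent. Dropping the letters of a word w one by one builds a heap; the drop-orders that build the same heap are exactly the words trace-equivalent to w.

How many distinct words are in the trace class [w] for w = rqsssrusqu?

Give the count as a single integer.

drop 0:r onto floor
drop 1:q onto floor
drop 2:s onto {0:r}
drop 3:s onto {2:s}
drop 4:s onto {3:s}
drop 5:r onto {4:s}
drop 6:u onto {5:r}
drop 7:s onto {5:r}
drop 8:q onto {1:q}
drop 9:u onto {6:u}
ground layer = {0:r, 1:q}
drop-orders for the pieces not yet dropped (sum over which currently-grounded one goes next):
  1 to go: {7} 1  {8} 1  {9} 1
  2 to go: {1,8} 1  {6,9} 1  {7,8} 2  {7,9} 2  {8,9} 2
  3 to go: {1,7,8} 3  {1,8,9} 3  {6,7,9} 3  {6,8,9} 3  {7,8,9} 6
  4 to go: {1,6,8,9} 6  {1,7,8,9} 12  {5,6,7,9} 3  {6,7,8,9} 12
  5 to go: {1,6,7,8,9} 30  {4,5,6,7,9} 3  {5,6,7,8,9} 15
  6 to go: {1,5,6,7,8,9} 45  {3,4,5,6,7,9} 3  {4,5,6,7,8,9} 18
  7 to go: {1,4,5,6,7,8,9} 63  {2,3,4,5,6,7,9} 3  {3,4,5,6,7,8,9} 21
  8 to go: {0,2,3,4,5,6,7,9} 3  {1,3,4,5,6,7,8,9} 84  {2,3,4,5,6,7,8,9} 24
  if 0:r drops first: 108 orders
  if 1:q drops first: 27 orders
heap linearizations: 135

135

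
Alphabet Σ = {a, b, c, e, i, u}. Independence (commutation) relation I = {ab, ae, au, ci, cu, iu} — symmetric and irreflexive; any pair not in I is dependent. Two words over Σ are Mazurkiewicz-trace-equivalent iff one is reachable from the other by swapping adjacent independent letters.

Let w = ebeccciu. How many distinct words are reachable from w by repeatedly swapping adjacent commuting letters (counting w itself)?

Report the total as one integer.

20

drop 0:e onto floor
drop 1:b onto {0:e}
drop 2:e onto {1:b}
drop 3:c onto {2:e}
drop 4:c onto {3:c}
drop 5:c onto {4:c}
drop 6:i onto {2:e}
drop 7:u onto {2:e}
ground layer = {0:e}
drop-orders for the pieces not yet dropped (sum over which currently-grounded one goes next):
  1 to go: {5} 1  {6} 1  {7} 1
  2 to go: {4,5} 1  {5,6} 2  {5,7} 2  {6,7} 2
  3 to go: {3,4,5} 1  {4,5,6} 3  {4,5,7} 3  {5,6,7} 6
  4 to go: {3,4,5,6} 4  {3,4,5,7} 4  {4,5,6,7} 12
  5 to go: {3,4,5,6,7} 20
  6 to go: {2,3,4,5,6,7} 20
  if 0:e drops first: 20 orders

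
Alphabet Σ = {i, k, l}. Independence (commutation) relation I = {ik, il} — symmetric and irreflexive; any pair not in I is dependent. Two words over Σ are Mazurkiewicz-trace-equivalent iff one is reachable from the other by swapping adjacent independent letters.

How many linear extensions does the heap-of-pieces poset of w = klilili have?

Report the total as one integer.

35

drop 0:k onto floor
drop 1:l onto {0:k}
drop 2:i onto floor
drop 3:l onto {1:l}
drop 4:i onto {2:i}
drop 5:l onto {3:l}
drop 6:i onto {4:i}
ground layer = {0:k, 2:i}
drop-orders for the pieces not yet dropped (sum over which currently-grounded one goes next):
  1 to go: {5} 1  {6} 1
  2 to go: {3,5} 1  {4,6} 1  {5,6} 2
  3 to go: {1,3,5} 1  {2,4,6} 1  {3,5,6} 3  {4,5,6} 3
  4 to go: {0,1,3,5} 1  {1,3,5,6} 4  {2,4,5,6} 4  {3,4,5,6} 6
  5 to go: {0,1,3,5,6} 5  {1,3,4,5,6} 10  {2,3,4,5,6} 10
  if 0:k drops first: 20 orders
  if 2:i drops first: 15 orders
heap linearizations: 35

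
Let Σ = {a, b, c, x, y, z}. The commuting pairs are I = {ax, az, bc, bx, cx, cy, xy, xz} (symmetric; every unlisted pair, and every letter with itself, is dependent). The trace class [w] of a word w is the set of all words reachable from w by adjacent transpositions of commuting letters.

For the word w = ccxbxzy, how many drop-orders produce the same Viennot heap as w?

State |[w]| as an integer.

63

0(c) covers ∅
1(c) covers 0:c
2(x) covers ∅
3(b) covers ∅
4(x) covers 2:x
5(z) covers 1:c, 3:b
6(y) covers 5:z
floor of heap: 0:c, 2:x, 3:b
completions by unplaced set U, small U first (add the entries for U minus each lowest piece of U):
  |U|=1: {4}:1  {6}:1
  |U|=2: {2,4}:1  {4,6}:2  {5,6}:1
  |U|=3: {1,5,6}:1  {2,4,6}:3  {3,5,6}:1  {4,5,6}:3
  |U|=4: {0,1,5,6}:1  {1,3,5,6}:2  {1,4,5,6}:4  {2,4,5,6}:6  {3,4,5,6}:4
  |U|=5: {0,1,3,5,6}:3  {0,1,4,5,6}:5  {1,2,4,5,6}:10  {1,3,4,5,6}:10  {2,3,4,5,6}:10
  start at 0(c): 30
  start at 2(x): 18
  start at 3(b): 15
sum over floor = 63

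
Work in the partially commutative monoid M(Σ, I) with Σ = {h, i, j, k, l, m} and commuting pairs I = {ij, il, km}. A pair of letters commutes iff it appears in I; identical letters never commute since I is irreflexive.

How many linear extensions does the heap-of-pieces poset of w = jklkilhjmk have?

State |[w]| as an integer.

piece 0:j — minimal
piece 1:k rests on {0:j}
piece 2:l rests on {1:k}
piece 3:k rests on {2:l}
piece 4:i rests on {3:k}
piece 5:l rests on {3:k}
piece 6:h rests on {4:i, 5:l}
piece 7:j rests on {6:h}
piece 8:m rests on {7:j}
piece 9:k rests on {7:j}
minimal pieces: {0:j}
ways to finish when only these pieces remain (= sum over removing one remaining piece with nothing left below it):
  1 left: {8}→1  {9}→1
  2 left: {8,9}→2
  3 left: {7,8,9}→2
  4 left: {6,7,8,9}→2
  5 left: {4,6,7,8,9}→2  {5,6,7,8,9}→2
  6 left: {4,5,6,7,8,9}→4
  7 left: {3,4,5,6,7,8,9}→4
  8 left: {2,3,4,5,6,7,8,9}→4
  placing 0:j first → 4 extensions

4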